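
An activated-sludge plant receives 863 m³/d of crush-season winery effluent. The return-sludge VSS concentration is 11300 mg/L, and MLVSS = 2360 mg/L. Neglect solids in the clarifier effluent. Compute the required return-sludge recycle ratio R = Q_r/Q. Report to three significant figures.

R ≈ 0.264

Solids balance on the clarifier gives (1+R)X = R·X_r, so R = X/(X_r − X) = 2360 / (11300 − 2360) = 0.2640.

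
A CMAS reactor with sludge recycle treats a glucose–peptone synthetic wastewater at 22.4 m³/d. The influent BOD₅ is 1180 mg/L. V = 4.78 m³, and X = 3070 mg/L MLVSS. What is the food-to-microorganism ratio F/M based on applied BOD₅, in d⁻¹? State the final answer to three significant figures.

F/M ≈ 1.80 d⁻¹

F/M = applied load / biomass = Q·S₀/(V·X) = 22.4 × 1180 / (4.780 × 3070) = 1.801 d⁻¹.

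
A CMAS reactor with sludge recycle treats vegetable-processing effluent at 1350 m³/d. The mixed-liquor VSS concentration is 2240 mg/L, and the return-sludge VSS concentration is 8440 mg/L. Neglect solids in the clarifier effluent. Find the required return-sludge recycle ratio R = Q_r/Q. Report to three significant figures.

R = Q_r/Q = X/(X_r − X) = 2240 / (8440 − 2240) = 0.3613.

R ≈ 0.361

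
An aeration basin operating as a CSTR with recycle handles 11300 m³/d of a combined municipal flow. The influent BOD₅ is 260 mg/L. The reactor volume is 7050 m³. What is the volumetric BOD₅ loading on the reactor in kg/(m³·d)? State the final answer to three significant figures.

L_v = Q S₀ / V = 11300 × 260 × 10⁻³ / 7050 = 0.4167 kg/(m³·d).

L_v ≈ 0.417 kg BOD₅/(m³·d)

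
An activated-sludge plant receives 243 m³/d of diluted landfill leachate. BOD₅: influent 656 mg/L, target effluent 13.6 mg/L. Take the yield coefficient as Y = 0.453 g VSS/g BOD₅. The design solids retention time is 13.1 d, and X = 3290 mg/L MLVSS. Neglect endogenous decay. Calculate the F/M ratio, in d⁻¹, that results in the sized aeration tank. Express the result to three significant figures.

Biomass mass balance (decay neglected): V·X = Y·Q·(S₀ − S)·θ_c, so V = 0.453 × 243 × (656 − 13.6) × 13.1 / 3290 = 281.6 m³.
F/M = applied load / biomass = Q·S₀/(V·X) = 243 × 656 / (281.6 × 3290) = 0.1721 d⁻¹.

F/M ≈ 0.172 d⁻¹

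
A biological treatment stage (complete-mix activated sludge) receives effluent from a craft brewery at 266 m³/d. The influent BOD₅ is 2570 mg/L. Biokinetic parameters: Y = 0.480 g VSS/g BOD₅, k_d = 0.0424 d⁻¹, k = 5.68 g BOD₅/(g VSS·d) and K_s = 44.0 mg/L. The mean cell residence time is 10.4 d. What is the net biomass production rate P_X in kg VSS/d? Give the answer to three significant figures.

From the Monod/SRT balance for a CMAS, S = K_s·(1+k_d θ_c)/[θ_c·(Y k − k_d) − 1] = 44.0 × (1 + 0.0424 × 10.4) / [10.4 × (0.480 × 5.68 − 0.0424) − 1] = 63.40 / 26.91 = 2.356 mg/L.
Observed yield with endogenous decay: Y_obs = Y / (1 + k_d·θ_c) = 0.480 / (1 + 0.0424 × 10.4) = 0.480 / 1.441 = 0.3331 g VSS/g BOD₅.
ΔS = 2570 − 2.36 = 2568 mg/L, so the substrate removal rate is 266 × 2568/1000 = 683.0 kg BOD₅/d.
P_X = Y_obs · Q(S₀ − S) = 0.3331 × 683.0 = 227.5 kg VSS/d.

P_X ≈ 228 kg VSS/d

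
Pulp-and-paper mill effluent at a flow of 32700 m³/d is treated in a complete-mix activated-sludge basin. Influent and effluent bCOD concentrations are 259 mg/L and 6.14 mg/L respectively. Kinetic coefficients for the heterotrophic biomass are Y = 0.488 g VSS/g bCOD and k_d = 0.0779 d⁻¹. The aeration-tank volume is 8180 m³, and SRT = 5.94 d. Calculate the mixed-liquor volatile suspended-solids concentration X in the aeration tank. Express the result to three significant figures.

X ≈ 2000 mg/L

Solving the biomass balance for X: X = Y Q (S₀−S) θ_c / [V (1+k_d θ_c)] = 0.488 × 32700 × (259 − 6.14) × 5.94 / [8180 × (1 + 0.0779 × 5.94)] = 2003 mg/L.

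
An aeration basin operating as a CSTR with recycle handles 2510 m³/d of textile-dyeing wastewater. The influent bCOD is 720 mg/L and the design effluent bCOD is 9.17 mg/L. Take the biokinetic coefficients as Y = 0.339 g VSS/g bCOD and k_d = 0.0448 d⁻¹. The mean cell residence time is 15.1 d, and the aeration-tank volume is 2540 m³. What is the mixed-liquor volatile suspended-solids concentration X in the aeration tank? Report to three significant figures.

X ≈ 2140 mg/L

X = Y·Q·ΔS·θ_c / [V·(1 + k_d θ_c)] = 0.339 × 2510 × (720 − 9.17) × 15.1 / [2540 × (1 + 0.0448 × 15.1)] = 2145 mg/L.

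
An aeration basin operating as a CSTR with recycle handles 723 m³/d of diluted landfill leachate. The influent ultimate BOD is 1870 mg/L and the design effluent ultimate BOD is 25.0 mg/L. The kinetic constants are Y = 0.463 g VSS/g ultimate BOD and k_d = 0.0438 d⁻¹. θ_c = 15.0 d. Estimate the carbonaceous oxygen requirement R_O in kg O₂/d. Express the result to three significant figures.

Correct the yield for decay: Y_obs = Y/(1 + k_d θ_c) = 0.463 / (1 + 0.0438 × 15.0) = 0.463 / 1.657 = 0.2794.
Substrate removed = Q·(S₀ − S) = 723 m³/d × (1870 − 25.0) g/m³ = 1.33×10^6 g/d = 1334 kg/d.
Net sludge production P_X = 0.2794 × 1334 = 372.7 kg VSS/d.
R_O = Q·ΔS − 1.42 P_X = 1334 − 529.3 = 804.7 kg O₂/d.

R_O ≈ 805 kg O₂/d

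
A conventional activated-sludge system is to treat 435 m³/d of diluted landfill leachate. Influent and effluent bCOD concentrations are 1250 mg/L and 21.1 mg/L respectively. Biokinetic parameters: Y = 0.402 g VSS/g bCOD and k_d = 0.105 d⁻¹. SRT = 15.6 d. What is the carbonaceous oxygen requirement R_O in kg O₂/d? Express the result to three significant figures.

R_O ≈ 419 kg O₂/d

Y_obs = Y / (1 + k_d θ_c) = 0.402 / (1 + 0.105 × 15.6) = 0.402 / 2.638 = 0.1524.
Q·(S₀ − S) = 435 × (1250 − 21.1) × 10⁻³ = 534.6 kg/d removed.
Net sludge production P_X = 0.1524 × 534.6 = 81.46 kg VSS/d.
Carbonaceous O₂ demand = substrate oxidised − cell-mass equivalent = 534.6 − 1.42 × 81.46 = 418.9 kg O₂/d.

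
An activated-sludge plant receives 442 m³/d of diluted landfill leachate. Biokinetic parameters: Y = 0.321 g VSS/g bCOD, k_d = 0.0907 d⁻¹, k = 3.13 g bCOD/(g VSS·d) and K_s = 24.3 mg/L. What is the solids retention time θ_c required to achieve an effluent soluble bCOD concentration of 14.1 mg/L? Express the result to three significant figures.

At the target effluent, Y k S/(K_s+S) = 0.321×3.13×14.1/38.40 = 0.3689 d⁻¹.
θ_c = 1/(μ − k_d) = 1/(0.3689 − 0.0907) = 1/0.2782 = 3.594 d.

θ_c ≈ 3.59 d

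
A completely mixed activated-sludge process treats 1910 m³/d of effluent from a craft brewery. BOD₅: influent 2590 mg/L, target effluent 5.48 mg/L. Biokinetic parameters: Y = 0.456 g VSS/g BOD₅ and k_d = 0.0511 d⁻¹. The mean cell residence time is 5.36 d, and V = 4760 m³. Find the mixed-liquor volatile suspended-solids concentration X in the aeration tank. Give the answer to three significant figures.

X ≈ 1990 mg/L

Solving the biomass balance for X: X = Y Q (S₀−S) θ_c / [V (1+k_d θ_c)] = 0.456 × 1910 × (2590 − 5.48) × 5.36 / [4760 × (1 + 0.0511 × 5.36)] = 1990 mg/L.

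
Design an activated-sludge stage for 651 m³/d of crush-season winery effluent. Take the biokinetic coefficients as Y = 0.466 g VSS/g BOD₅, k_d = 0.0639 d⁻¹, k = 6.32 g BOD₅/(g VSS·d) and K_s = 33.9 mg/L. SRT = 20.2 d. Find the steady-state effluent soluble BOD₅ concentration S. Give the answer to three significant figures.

S ≈ 1.36 mg/L

For a completely mixed reactor with recycle the Lawrence–McCarty relation gives S = K_s·(1 + k_d·θ_c) / [θ_c·(Y·k − k_d) − 1] = 33.9 × (1 + 0.0639 × 20.2) / [20.2 × (0.466 × 6.32 − 0.0639) − 1] = 77.66 / 57.20 = 1.358 mg/L.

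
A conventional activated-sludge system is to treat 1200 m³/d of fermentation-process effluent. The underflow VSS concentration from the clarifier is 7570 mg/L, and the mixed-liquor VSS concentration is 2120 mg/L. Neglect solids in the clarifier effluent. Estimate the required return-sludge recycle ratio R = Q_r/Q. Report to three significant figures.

Solids balance on the clarifier gives (1+R)X = R·X_r, so R = X/(X_r − X) = 2120 / (7570 − 2120) = 0.3890.

R ≈ 0.389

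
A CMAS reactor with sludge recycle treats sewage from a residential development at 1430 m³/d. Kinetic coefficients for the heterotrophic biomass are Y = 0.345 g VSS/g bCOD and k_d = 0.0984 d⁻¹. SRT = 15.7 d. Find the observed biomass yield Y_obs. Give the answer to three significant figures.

Y_obs ≈ 0.136 g VSS/g bCOD

The observed yield is Y_obs = Y/(1 + k_d·θ_c) = 0.345 / (1 + 0.0984 × 15.7) = 0.345 / 2.545 = 0.1356 g VSS per g bCOD removed.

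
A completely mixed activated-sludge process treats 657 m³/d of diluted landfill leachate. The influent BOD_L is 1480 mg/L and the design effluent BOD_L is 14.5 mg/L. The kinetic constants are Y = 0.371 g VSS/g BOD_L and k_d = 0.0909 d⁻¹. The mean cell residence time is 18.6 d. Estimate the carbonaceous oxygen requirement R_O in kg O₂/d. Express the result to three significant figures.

R_O ≈ 774 kg O₂/d

The observed yield is Y_obs = Y/(1 + k_d·θ_c) = 0.371 / (1 + 0.0909 × 18.6) = 0.371 / 2.691 = 0.1379 g VSS per g BOD_L removed.
Q·(S₀ − S) = 657 × (1480 − 14.5) × 10⁻³ = 962.8 kg/d removed.
Biomass synthesised: P_X = Y_obs × 962.8 = 132.8 kg VSS/d.
Carbonaceous O₂ demand = substrate oxidised − cell-mass equivalent = 962.8 − 1.42 × 132.8 = 774.3 kg O₂/d.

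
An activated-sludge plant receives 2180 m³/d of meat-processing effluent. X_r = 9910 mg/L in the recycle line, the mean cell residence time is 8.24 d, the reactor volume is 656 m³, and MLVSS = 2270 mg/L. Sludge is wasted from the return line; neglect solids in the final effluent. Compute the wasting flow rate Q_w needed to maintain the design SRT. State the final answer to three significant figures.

Q_w ≈ 18.2 m³/d

θ_c = V·X/(Q_w·X_r) when wasting from the recycle, so Q_w = V·X/(θ_c·X_r) = 656.0 × 2270 / (8.24 × 9910) = 18.24 m³/d.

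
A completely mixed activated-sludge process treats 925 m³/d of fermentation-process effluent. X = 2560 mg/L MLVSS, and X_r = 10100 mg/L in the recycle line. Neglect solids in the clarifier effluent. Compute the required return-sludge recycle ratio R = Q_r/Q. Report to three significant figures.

R = Q_r/Q = X/(X_r − X) = 2560 / (10100 − 2560) = 0.3395.

R ≈ 0.340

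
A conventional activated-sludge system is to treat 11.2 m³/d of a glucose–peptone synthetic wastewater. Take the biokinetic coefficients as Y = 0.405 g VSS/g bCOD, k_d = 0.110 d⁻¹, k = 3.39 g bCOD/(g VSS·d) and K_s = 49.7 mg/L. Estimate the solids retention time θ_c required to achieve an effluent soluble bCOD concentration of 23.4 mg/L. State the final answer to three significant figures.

θ_c ≈ 3.03 d

From 1/θ_c = Y·k·S/(K_s + S) − k_d: Y·k·S/(K_s+S) = 0.405 × 3.39 × 23.4 / (49.7 + 23.4) = 0.4395 d⁻¹.
Then 1/θ_c = μ − k_d = 0.4395 − 0.110 = 0.3295 d⁻¹, giving θ_c = 3.035 d.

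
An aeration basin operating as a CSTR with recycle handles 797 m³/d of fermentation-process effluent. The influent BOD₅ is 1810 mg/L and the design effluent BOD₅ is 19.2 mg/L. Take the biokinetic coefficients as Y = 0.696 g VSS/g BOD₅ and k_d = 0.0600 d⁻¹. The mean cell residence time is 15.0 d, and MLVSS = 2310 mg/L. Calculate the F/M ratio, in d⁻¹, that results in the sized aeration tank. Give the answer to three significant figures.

Steady-state biomass mass balance: V·X·(1 + k_d·θ_c) = Y·Q·(S₀ − S)·θ_c, so V = 0.696 × 797 × (1810 − 19.2) × 15.0 / [2310 × (1 + 0.0600 × 15.0)] = 1.49×10^7 / 4389 = 3395 m³.
F/M = Q·S₀ / (V·X) = 797 × 1810 / (3395 × 2310) = 0.1839 g BOD₅·(g VSS·d)⁻¹.

F/M ≈ 0.184 d⁻¹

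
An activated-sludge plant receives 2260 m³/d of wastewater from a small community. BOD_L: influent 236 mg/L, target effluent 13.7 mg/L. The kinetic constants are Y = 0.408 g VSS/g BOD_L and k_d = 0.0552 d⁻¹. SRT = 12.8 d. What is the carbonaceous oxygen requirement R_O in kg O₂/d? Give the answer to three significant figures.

Y_obs = Y / (1 + k_d θ_c) = 0.408 / (1 + 0.0552 × 12.8) = 0.408 / 1.707 = 0.2391.
ΔS = 236 − 13.7 = 222.3 mg/L, so the substrate removal rate is 2260 × 222.3/1000 = 502.4 kg BOD_L/d.
Net sludge production P_X = 0.2391 × 502.4 = 120.1 kg VSS/d.
Carbonaceous O₂ demand = substrate oxidised − cell-mass equivalent = 502.4 − 1.42 × 120.1 = 331.8 kg O₂/d.

R_O ≈ 332 kg O₂/d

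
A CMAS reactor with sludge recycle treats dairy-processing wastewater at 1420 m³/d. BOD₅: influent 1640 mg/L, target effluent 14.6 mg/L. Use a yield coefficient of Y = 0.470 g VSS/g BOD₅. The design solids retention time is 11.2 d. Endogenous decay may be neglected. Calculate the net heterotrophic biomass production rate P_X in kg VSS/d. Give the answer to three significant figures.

Since k_d ≈ 0, Y_obs = Y = 0.470 g VSS/g BOD₅.
Q·(S₀ − S) = 1420 × (1640 − 14.6) × 10⁻³ = 2308 kg/d removed.
Net biomass production P_X = Y_obs × Q·(S₀ − S) = 0.4700 × 2308 = 1085 kg VSS/d.

P_X ≈ 1080 kg VSS/d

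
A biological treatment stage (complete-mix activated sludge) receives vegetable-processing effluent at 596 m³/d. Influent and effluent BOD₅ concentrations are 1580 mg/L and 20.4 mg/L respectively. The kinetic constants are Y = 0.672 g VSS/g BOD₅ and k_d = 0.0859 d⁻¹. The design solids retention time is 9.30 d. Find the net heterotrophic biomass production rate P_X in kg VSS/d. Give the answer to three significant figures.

Y_obs = Y / (1 + k_d θ_c) = 0.672 / (1 + 0.0859 × 9.30) = 0.672 / 1.799 = 0.3736.
Q·(S₀ − S) = 596 × (1580 − 20.4) × 10⁻³ = 929.5 kg/d removed.
Biomass produced: P_X = Y_obs·Q·ΔS = 0.3736 × 929.5 ≈ 347.2 kg VSS/d.

P_X ≈ 347 kg VSS/d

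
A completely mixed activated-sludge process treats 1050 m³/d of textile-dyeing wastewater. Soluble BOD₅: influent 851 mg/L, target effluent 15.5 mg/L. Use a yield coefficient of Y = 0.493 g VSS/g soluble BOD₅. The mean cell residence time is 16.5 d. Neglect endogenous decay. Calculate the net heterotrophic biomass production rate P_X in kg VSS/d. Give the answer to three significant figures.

No decay correction is needed, so Y_obs = Y = 0.493.
Substrate removed = Q·(S₀ − S) = 1050 m³/d × (851 − 15.5) g/m³ = 8.77×10^5 g/d = 877.3 kg/d.
P_X = Y_obs · Q(S₀ − S) = 0.4930 × 877.3 = 432.5 kg VSS/d.

P_X ≈ 432 kg VSS/d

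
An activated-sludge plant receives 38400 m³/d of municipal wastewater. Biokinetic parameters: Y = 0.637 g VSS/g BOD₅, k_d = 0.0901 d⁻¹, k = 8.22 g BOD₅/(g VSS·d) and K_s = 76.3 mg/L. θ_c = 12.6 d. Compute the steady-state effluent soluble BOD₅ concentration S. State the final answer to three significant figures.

From the Monod/SRT balance for a CMAS, S = K_s·(1+k_d θ_c)/[θ_c·(Y k − k_d) − 1] = 76.3 × (1 + 0.0901 × 12.6) / [12.6 × (0.637 × 8.22 − 0.0901) − 1] = 162.9 / 63.84 = 2.552 mg/L.

S ≈ 2.55 mg/L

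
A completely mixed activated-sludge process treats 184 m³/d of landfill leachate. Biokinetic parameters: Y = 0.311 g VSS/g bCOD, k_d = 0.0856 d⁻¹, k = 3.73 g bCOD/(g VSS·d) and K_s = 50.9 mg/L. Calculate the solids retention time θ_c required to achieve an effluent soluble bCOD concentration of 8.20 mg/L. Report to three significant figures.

From 1/θ_c = Y·k·S/(K_s + S) − k_d: Y·k·S/(K_s+S) = 0.311 × 3.73 × 8.20 / (50.9 + 8.20) = 0.1610 d⁻¹.
θ_c = 1/(μ − k_d) = 1/(0.1610 − 0.0856) = 1/0.07535 = 13.27 d.

θ_c ≈ 13.3 d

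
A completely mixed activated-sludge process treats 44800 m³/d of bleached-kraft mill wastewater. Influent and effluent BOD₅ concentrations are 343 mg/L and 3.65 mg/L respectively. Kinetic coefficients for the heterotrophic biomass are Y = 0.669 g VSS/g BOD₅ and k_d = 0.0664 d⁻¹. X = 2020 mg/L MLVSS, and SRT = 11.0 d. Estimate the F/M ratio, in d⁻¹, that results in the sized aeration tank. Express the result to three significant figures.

Rearranging the biomass balance for a CMAS with decay, V = Y·Q·ΔS·θ_c / [X·(1+k_d θ_c)] = 0.669 × 44800 × (343 − 3.65) × 11.0 / [2020 × (1 + 0.0664 × 11.0)] = 1.12×10^8 / 3495 = 32007 m³.
F/M = applied load / biomass = Q·S₀/(V·X) = 44800 × 343 / (32007 × 2020) = 0.2377 d⁻¹.

F/M ≈ 0.238 d⁻¹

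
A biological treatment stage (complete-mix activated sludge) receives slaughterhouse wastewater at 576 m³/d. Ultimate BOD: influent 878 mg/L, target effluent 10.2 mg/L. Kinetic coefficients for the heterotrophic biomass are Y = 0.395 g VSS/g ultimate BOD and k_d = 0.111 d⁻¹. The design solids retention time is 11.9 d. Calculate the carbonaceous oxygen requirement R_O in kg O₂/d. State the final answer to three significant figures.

R_O ≈ 379 kg O₂/d

Observed yield with endogenous decay: Y_obs = Y / (1 + k_d·θ_c) = 0.395 / (1 + 0.111 × 11.9) = 0.395 / 2.321 = 0.1702 g VSS/g ultimate BOD.
Q·(S₀ − S) = 576 × (878 − 10.2) × 10⁻³ = 499.9 kg/d removed.
P_X = Y_obs·Q·(S₀ − S) = 0.1702 × 499.9 = 85.07 kg VSS/d.
R_O = Q·ΔS − 1.42 P_X = 499.9 − 120.8 = 379.1 kg O₂/d.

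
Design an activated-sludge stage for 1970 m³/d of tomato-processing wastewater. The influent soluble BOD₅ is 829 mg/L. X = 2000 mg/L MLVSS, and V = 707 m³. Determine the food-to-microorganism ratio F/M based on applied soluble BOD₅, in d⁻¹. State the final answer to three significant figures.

F/M ≈ 1.15 d⁻¹

F/M = applied load / biomass = Q·S₀/(V·X) = 1970 × 829 / (707.0 × 2000) = 1.155 d⁻¹.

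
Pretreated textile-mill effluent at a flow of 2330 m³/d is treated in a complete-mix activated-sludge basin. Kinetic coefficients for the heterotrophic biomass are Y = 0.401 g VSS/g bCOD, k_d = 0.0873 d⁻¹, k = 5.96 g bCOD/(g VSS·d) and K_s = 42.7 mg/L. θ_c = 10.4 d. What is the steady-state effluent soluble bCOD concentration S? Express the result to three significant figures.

Effluent substrate depends only on kinetics and SRT: S = K_s(1 + k_d θ_c) / [θ_c(Yk − k_d) − 1] = 42.7 × (1 + 0.0873 × 10.4) / [10.4 × (0.401 × 5.96 − 0.0873) − 1] = 81.47 / 22.95 = 3.550 mg/L.

S ≈ 3.55 mg/L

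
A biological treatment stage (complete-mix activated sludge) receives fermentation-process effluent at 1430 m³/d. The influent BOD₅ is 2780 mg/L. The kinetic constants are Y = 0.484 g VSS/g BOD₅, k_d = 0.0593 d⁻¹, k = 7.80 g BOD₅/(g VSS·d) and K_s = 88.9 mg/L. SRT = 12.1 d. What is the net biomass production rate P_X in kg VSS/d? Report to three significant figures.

From the Monod/SRT balance for a CMAS, S = K_s·(1+k_d θ_c)/[θ_c·(Y k − k_d) − 1] = 88.9 × (1 + 0.0593 × 12.1) / [12.1 × (0.484 × 7.80 − 0.0593) − 1] = 152.7 / 43.96 = 3.473 mg/L.
Observed yield with endogenous decay: Y_obs = Y / (1 + k_d·θ_c) = 0.484 / (1 + 0.0593 × 12.1) = 0.484 / 1.718 = 0.2818 g VSS/g BOD₅.
Q·(S₀ − S) = 1430 × (2780 − 3.47) × 10⁻³ = 3970 kg/d removed.
So the net sludge growth is P_X = 0.2818 × 3970 = 1119 kg VSS/d.

P_X ≈ 1120 kg VSS/d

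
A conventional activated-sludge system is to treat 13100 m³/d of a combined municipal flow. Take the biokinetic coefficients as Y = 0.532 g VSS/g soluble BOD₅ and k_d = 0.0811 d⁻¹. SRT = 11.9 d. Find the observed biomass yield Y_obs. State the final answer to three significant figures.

Correct the yield for decay: Y_obs = Y/(1 + k_d θ_c) = 0.532 / (1 + 0.0811 × 11.9) = 0.532 / 1.965 = 0.2707.

Y_obs ≈ 0.271 g VSS/g soluble BOD₅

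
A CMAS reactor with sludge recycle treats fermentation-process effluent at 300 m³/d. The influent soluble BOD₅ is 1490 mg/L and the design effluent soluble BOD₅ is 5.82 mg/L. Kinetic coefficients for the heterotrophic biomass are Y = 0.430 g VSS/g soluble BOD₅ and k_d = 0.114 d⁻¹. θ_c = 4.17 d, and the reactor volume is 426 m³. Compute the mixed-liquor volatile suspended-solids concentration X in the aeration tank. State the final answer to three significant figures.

From V·X·(1 + k_d·θ_c) = Y·Q·(S₀ − S)·θ_c: X = 0.430 × 300 × (1490 − 5.82) × 4.17 / [426 × (1 + 0.114 × 4.17)] = 1270 mg/L.

X ≈ 1270 mg/L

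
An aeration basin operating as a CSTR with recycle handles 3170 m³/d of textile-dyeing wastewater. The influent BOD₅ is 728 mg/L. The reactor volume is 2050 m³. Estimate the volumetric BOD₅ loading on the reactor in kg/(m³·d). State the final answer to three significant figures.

Volumetric loading L_v = Q·S₀ / V = 3170 × 728 g/m³ / 2050 m³ = 1126 g/(m³·d) = 1.126 kg BOD₅/(m³·d).

L_v ≈ 1.13 kg BOD₅/(m³·d)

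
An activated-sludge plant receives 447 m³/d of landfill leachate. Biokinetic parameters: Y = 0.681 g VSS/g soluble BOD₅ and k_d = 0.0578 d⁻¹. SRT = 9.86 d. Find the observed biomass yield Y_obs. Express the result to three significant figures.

Y_obs = Y / (1 + k_d θ_c) = 0.681 / (1 + 0.0578 × 9.86) = 0.681 / 1.570 = 0.4338.

Y_obs ≈ 0.434 g VSS/g soluble BOD₅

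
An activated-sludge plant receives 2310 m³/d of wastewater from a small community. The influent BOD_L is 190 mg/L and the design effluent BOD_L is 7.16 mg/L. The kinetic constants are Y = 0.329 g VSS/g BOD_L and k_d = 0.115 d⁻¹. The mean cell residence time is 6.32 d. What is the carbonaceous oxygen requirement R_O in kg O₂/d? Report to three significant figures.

The observed yield is Y_obs = Y/(1 + k_d·θ_c) = 0.329 / (1 + 0.115 × 6.32) = 0.329 / 1.727 = 0.1905 g VSS per g BOD_L removed.
ΔS = 190 − 7.16 = 182.8 mg/L, so the substrate removal rate is 2310 × 182.8/1000 = 422.4 kg BOD_L/d.
Biomass synthesised: P_X = Y_obs × 422.4 = 80.47 kg VSS/d.
R_O = Q·ΔS − 1.42 P_X = 422.4 − 114.3 = 308.1 kg O₂/d.

R_O ≈ 308 kg O₂/d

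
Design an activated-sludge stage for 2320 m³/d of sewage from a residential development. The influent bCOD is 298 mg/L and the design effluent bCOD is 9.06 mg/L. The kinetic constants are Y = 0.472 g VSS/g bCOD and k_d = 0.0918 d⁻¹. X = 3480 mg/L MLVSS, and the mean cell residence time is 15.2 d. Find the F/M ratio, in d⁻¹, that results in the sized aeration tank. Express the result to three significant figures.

F/M ≈ 0.344 d⁻¹

Steady-state biomass mass balance: V·X·(1 + k_d·θ_c) = Y·Q·(S₀ − S)·θ_c, so V = 0.472 × 2320 × (298 − 9.06) × 15.2 / [3480 × (1 + 0.0918 × 15.2)] = 4.81×10^6 / 8336 = 576.9 m³.
F/M = Q·S₀ / (V·X) = 2320 × 298 / (576.9 × 3480) = 0.3443 g bCOD·(g VSS·d)⁻¹.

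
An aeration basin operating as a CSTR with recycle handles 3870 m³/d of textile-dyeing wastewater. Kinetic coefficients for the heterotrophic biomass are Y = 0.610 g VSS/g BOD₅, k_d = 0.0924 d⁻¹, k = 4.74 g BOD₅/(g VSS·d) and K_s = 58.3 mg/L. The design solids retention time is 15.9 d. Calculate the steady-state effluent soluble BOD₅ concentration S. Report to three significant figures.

S ≈ 3.31 mg/L

From the Monod/SRT balance for a CMAS, S = K_s·(1+k_d θ_c)/[θ_c·(Y k − k_d) − 1] = 58.3 × (1 + 0.0924 × 15.9) / [15.9 × (0.610 × 4.74 − 0.0924) − 1] = 144.0 / 43.50 = 3.309 mg/L.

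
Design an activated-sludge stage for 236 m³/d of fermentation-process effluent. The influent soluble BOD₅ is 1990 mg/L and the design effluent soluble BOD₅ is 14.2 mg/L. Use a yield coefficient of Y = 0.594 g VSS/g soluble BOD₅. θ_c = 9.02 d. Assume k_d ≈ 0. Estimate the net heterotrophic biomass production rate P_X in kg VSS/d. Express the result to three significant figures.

Since k_d ≈ 0, Y_obs = Y = 0.594 g VSS/g soluble BOD₅.
Q·(S₀ − S) = 236 × (1990 − 14.2) × 10⁻³ = 466.3 kg/d removed.
So the net sludge growth is P_X = 0.5940 × 466.3 = 277.0 kg VSS/d.

P_X ≈ 277 kg VSS/d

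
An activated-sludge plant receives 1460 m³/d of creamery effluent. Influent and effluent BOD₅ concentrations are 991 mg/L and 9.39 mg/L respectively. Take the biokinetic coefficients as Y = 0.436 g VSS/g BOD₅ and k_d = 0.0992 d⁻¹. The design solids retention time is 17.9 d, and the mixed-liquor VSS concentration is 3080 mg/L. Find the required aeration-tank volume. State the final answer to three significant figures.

V ≈ 1310 m³

Steady-state biomass mass balance: V·X·(1 + k_d·θ_c) = Y·Q·(S₀ − S)·θ_c, so V = 0.436 × 1460 × (991 − 9.39) × 17.9 / [3080 × (1 + 0.0992 × 17.9)] = 1.12×10^7 / 8549 = 1308 m³.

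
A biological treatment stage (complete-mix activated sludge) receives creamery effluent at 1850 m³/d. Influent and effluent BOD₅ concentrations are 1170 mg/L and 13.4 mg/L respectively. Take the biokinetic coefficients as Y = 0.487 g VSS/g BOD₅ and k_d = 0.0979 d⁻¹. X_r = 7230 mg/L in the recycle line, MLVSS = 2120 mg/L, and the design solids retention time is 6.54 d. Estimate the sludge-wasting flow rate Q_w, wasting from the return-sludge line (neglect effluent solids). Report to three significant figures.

Rearranging the biomass balance for a CMAS with decay, V = Y·Q·ΔS·θ_c / [X·(1+k_d θ_c)] = 0.487 × 1850 × (1170 − 13.4) × 6.54 / [2120 × (1 + 0.0979 × 6.54)] = 6.81×10^6 / 3477 = 1960 m³.
Q_w = (V·X)/(θ_c X_r) = 1960 × 2120 / (6.54 × 7230) = 87.87 m³/d.

Q_w ≈ 87.9 m³/d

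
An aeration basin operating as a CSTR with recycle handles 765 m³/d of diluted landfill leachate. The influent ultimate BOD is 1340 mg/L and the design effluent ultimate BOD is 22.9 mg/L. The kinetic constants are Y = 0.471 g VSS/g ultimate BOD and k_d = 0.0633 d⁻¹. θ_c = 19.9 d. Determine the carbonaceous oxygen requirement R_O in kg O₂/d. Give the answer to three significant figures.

R_O ≈ 709 kg O₂/d

The observed yield is Y_obs = Y/(1 + k_d·θ_c) = 0.471 / (1 + 0.0633 × 19.9) = 0.471 / 2.260 = 0.2084 g VSS per g ultimate BOD removed.
ΔS = 1340 − 22.9 = 1317 mg/L, so the substrate removal rate is 765 × 1317/1000 = 1008 kg ultimate BOD/d.
P_X = Y_obs·Q·(S₀ − S) = 0.2084 × 1008 = 210.0 kg VSS/d.
R_O = Q·ΔS − 1.42 P_X = 1008 − 298.2 = 709.4 kg O₂/d.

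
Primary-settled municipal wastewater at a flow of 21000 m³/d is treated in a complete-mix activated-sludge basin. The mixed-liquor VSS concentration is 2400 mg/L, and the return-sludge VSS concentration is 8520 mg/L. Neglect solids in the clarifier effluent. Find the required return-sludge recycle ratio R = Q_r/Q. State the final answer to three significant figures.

Solids balance on the clarifier gives (1+R)X = R·X_r, so R = X/(X_r − X) = 2400 / (8520 − 2400) = 0.3922.

R ≈ 0.392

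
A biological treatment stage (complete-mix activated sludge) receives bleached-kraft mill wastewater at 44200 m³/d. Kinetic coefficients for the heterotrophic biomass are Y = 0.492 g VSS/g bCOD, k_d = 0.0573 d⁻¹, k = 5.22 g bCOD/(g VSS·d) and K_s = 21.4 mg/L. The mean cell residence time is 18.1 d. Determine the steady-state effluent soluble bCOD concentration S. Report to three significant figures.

Effluent substrate depends only on kinetics and SRT: S = K_s(1 + k_d θ_c) / [θ_c(Yk − k_d) − 1] = 21.4 × (1 + 0.0573 × 18.1) / [18.1 × (0.492 × 5.22 − 0.0573) − 1] = 43.59 / 44.45 = 0.9808 mg/L.

S ≈ 0.981 mg/L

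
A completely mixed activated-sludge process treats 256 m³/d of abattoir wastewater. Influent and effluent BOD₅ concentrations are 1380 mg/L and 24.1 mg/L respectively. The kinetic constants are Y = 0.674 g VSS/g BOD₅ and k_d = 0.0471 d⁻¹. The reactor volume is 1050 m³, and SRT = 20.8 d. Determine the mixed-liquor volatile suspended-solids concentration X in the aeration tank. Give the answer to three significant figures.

X = Y·Q·ΔS·θ_c / [V·(1 + k_d θ_c)] = 0.674 × 256 × (1380 − 24.1) × 20.8 / [1050 × (1 + 0.0471 × 20.8)] = 2341 mg/L.

X ≈ 2340 mg/L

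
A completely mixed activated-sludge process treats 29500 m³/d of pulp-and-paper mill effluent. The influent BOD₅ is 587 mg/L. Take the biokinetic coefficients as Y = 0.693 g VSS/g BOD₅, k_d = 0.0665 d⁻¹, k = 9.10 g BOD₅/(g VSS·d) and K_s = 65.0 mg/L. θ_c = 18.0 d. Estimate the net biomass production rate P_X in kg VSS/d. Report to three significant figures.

From the Monod/SRT balance for a CMAS, S = K_s·(1+k_d θ_c)/[θ_c·(Y k − k_d) − 1] = 65.0 × (1 + 0.0665 × 18.0) / [18.0 × (0.693 × 9.10 − 0.0665) − 1] = 142.8 / 111.3 = 1.283 mg/L.
Y_obs = Y / (1 + k_d θ_c) = 0.693 / (1 + 0.0665 × 18.0) = 0.693 / 2.197 = 0.3154.
Substrate removed = Q·(S₀ − S) = 29500 m³/d × (587 − 1.28) g/m³ = 1.73×10^7 g/d = 17279 kg/d.
Biomass produced: P_X = Y_obs·Q·ΔS = 0.3154 × 17279 ≈ 5450 kg VSS/d.

P_X ≈ 5450 kg VSS/d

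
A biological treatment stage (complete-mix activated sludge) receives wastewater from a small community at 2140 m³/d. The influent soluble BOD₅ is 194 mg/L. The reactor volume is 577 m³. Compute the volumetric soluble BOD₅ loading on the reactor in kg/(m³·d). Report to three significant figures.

L_v ≈ 0.720 kg soluble BOD₅/(m³·d)

Applied soluble BOD₅ load per unit volume = Q·S₀/V = (2140 × 194/1000)/577.0 = 0.7195 kg soluble BOD₅·m⁻³·d⁻¹.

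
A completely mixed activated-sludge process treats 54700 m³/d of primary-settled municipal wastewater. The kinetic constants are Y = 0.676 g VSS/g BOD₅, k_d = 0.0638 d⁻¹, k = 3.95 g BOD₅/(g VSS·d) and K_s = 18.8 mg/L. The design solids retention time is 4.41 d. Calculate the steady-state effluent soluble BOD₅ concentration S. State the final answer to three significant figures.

For a completely mixed reactor with recycle the Lawrence–McCarty relation gives S = K_s·(1 + k_d·θ_c) / [θ_c·(Y·k − k_d) − 1] = 18.8 × (1 + 0.0638 × 4.41) / [4.41 × (0.676 × 3.95 − 0.0638) − 1] = 24.09 / 10.49 = 2.296 mg/L.

S ≈ 2.30 mg/L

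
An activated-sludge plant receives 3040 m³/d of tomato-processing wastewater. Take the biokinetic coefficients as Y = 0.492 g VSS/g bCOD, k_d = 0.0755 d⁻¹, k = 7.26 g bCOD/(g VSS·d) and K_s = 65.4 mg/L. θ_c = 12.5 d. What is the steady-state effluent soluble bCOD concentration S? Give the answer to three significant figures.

From the Monod/SRT balance for a CMAS, S = K_s·(1+k_d θ_c)/[θ_c·(Y k − k_d) − 1] = 65.4 × (1 + 0.0755 × 12.5) / [12.5 × (0.492 × 7.26 − 0.0755) − 1] = 127.1 / 42.71 = 2.977 mg/L.

S ≈ 2.98 mg/L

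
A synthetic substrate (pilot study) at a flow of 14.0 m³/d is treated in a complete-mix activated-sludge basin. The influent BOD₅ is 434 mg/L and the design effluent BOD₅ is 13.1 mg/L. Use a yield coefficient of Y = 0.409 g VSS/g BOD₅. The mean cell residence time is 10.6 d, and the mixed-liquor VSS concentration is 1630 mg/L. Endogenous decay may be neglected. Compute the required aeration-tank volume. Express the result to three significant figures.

With k_d = 0 the design equation reduces to V = Y Q (S₀−S) θ_c / X = 0.409 × 14.0 × (434 − 13.1) × 10.6 / 1630 = 15.67 m³.

V ≈ 15.7 m³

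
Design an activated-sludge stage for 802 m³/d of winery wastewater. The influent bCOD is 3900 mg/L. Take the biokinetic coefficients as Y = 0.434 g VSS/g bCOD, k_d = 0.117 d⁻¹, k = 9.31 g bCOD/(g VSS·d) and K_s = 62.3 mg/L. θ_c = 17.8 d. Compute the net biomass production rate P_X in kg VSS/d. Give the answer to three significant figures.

P_X ≈ 440 kg VSS/d

For a completely mixed reactor with recycle the Lawrence–McCarty relation gives S = K_s·(1 + k_d·θ_c) / [θ_c·(Y·k − k_d) − 1] = 62.3 × (1 + 0.117 × 17.8) / [17.8 × (0.434 × 9.31 − 0.117) − 1] = 192.0 / 68.84 = 2.790 mg/L.
Correct the yield for decay: Y_obs = Y/(1 + k_d θ_c) = 0.434 / (1 + 0.117 × 17.8) = 0.434 / 3.083 = 0.1408.
Q·(S₀ − S) = 802 × (3900 − 2.79) × 10⁻³ = 3126 kg/d removed.
Net biomass production P_X = Y_obs × Q·(S₀ − S) = 0.1408 × 3126 = 440.0 kg VSS/d.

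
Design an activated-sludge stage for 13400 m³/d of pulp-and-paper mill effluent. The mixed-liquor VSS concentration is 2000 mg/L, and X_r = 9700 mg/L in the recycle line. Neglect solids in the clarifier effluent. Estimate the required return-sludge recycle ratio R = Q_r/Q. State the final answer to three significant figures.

R ≈ 0.260

R = Q_r/Q = X/(X_r − X) = 2000 / (9700 − 2000) = 0.2597.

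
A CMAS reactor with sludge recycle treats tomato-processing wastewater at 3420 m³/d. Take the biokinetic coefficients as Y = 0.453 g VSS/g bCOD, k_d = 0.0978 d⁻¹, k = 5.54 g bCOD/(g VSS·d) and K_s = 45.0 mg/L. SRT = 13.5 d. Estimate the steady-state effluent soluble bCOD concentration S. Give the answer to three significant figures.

From the Monod/SRT balance for a CMAS, S = K_s·(1+k_d θ_c)/[θ_c·(Y k − k_d) − 1] = 45.0 × (1 + 0.0978 × 13.5) / [13.5 × (0.453 × 5.54 − 0.0978) − 1] = 104.4 / 31.56 = 3.308 mg/L.

S ≈ 3.31 mg/L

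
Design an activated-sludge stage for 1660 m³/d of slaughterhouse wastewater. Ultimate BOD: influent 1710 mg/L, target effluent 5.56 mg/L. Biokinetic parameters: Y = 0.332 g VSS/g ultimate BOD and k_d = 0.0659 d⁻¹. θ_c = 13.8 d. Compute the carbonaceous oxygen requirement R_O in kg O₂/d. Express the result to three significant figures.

R_O ≈ 2130 kg O₂/d

Observed yield with endogenous decay: Y_obs = Y / (1 + k_d·θ_c) = 0.332 / (1 + 0.0659 × 13.8) = 0.332 / 1.909 = 0.1739 g VSS/g ultimate BOD.
Mass of ultimate BOD removed per day: Q(S₀ − S) = 1660 × 1704 g/m³ = 2829 kg/d.
P_X = Y_obs·Q·(S₀ − S) = 0.1739 × 2829 = 492.0 kg VSS/d.
R_O = Q·ΔS − 1.42 P_X = 2829 − 698.6 = 2131 kg O₂/d.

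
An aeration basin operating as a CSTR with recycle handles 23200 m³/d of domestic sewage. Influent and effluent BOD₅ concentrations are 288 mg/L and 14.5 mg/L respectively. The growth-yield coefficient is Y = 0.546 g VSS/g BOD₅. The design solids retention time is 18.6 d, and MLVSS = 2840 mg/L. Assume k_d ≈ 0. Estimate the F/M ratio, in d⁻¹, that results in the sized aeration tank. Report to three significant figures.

With k_d = 0 the design equation reduces to V = Y Q (S₀−S) θ_c / X = 0.546 × 23200 × (288 − 14.5) × 18.6 / 2840 = 22690 m³.
Food-to-microorganism ratio F/M = Q S₀ / (V X) = 23200 × 288 / (22690 × 2840) = 0.1037 d⁻¹.

F/M ≈ 0.104 d⁻¹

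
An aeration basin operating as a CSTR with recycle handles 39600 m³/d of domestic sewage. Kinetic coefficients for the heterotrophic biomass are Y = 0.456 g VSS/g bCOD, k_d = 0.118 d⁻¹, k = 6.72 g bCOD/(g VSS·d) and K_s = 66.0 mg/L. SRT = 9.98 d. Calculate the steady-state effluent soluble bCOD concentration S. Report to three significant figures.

From the Monod/SRT balance for a CMAS, S = K_s·(1+k_d θ_c)/[θ_c·(Y k − k_d) − 1] = 66.0 × (1 + 0.118 × 9.98) / [9.98 × (0.456 × 6.72 − 0.118) − 1] = 143.7 / 28.40 = 5.060 mg/L.

S ≈ 5.06 mg/L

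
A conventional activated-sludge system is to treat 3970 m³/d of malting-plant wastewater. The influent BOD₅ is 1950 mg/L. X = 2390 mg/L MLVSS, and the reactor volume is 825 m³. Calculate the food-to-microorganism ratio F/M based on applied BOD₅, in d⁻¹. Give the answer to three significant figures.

Food-to-microorganism ratio F/M = Q S₀ / (V X) = 3970 × 1950 / (825.0 × 2390) = 3.926 d⁻¹.

F/M ≈ 3.93 d⁻¹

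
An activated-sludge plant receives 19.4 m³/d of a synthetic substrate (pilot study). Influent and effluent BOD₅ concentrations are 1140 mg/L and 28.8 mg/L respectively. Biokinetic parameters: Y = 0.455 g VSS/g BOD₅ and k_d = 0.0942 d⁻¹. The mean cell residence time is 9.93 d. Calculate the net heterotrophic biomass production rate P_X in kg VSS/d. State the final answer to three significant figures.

P_X ≈ 5.07 kg VSS/d

Y_obs = Y / (1 + k_d θ_c) = 0.455 / (1 + 0.0942 × 9.93) = 0.455 / 1.935 = 0.2351.
ΔS = 1140 − 28.8 = 1111 mg/L, so the substrate removal rate is 19.4 × 1111/1000 = 21.56 kg BOD₅/d.
Biomass produced: P_X = Y_obs·Q·ΔS = 0.2351 × 21.56 ≈ 5.068 kg VSS/d.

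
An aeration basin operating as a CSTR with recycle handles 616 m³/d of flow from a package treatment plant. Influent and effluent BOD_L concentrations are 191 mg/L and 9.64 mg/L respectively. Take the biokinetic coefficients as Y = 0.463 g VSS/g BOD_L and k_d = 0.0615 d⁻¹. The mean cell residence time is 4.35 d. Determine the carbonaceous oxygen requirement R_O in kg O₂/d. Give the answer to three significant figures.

Y_obs = Y / (1 + k_d θ_c) = 0.463 / (1 + 0.0615 × 4.35) = 0.463 / 1.268 = 0.3653.
ΔS = 191 − 9.64 = 181.4 mg/L, so the substrate removal rate is 616 × 181.4/1000 = 111.7 kg BOD_L/d.
P_X = Y_obs·Q·(S₀ − S) = 0.3653 × 111.7 = 40.81 kg VSS/d.
R_O = Q·(S₀ − S) − 1.42·P_X = 111.7 − 1.42 × 40.81 = 53.77 kg O₂/d.

R_O ≈ 53.8 kg O₂/d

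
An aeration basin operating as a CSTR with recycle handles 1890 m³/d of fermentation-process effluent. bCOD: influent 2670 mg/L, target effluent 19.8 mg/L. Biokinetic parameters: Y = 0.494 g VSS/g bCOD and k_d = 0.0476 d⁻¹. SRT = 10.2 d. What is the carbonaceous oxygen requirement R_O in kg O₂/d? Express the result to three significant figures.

Observed yield with endogenous decay: Y_obs = Y / (1 + k_d·θ_c) = 0.494 / (1 + 0.0476 × 10.2) = 0.494 / 1.486 = 0.3325 g VSS/g bCOD.
Q·(S₀ − S) = 1890 × (2670 − 19.8) × 10⁻³ = 5009 kg/d removed.
P_X = Y_obs·Q·(S₀ − S) = 0.3325 × 5009 = 1666 kg VSS/d.
R_O = Q·(S₀ − S) − 1.42·P_X = 5009 − 1.42 × 1666 = 2644 kg O₂/d.

R_O ≈ 2640 kg O₂/d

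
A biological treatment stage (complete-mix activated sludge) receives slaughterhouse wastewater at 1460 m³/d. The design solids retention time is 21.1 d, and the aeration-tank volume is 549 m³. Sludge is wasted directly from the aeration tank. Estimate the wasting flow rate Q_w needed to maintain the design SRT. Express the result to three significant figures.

Wasting from the aeration tank: Q_w = V / θ_c = 549.0 / 21.1 = 26.02 m³/d.

Q_w ≈ 26.0 m³/d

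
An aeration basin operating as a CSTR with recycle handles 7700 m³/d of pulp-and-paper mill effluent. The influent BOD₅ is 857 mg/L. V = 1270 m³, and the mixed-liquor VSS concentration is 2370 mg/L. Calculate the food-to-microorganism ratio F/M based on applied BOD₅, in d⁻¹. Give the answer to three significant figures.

F/M = applied load / biomass = Q·S₀/(V·X) = 7700 × 857 / (1270 × 2370) = 2.192 d⁻¹.

F/M ≈ 2.19 d⁻¹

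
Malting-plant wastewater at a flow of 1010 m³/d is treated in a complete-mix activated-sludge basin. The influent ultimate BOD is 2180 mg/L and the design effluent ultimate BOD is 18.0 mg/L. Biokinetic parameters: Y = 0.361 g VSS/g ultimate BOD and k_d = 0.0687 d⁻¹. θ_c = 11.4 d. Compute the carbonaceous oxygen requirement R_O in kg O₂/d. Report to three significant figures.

R_O ≈ 1560 kg O₂/d

Observed yield with endogenous decay: Y_obs = Y / (1 + k_d·θ_c) = 0.361 / (1 + 0.0687 × 11.4) = 0.361 / 1.783 = 0.2024 g VSS/g ultimate BOD.
Substrate removed = Q·(S₀ − S) = 1010 m³/d × (2180 − 18.0) g/m³ = 2.18×10^6 g/d = 2184 kg/d.
Net sludge production P_X = 0.2024 × 2184 = 442.1 kg VSS/d.
Carbonaceous O₂ demand = substrate oxidised − cell-mass equivalent = 2184 − 1.42 × 442.1 = 1556 kg O₂/d.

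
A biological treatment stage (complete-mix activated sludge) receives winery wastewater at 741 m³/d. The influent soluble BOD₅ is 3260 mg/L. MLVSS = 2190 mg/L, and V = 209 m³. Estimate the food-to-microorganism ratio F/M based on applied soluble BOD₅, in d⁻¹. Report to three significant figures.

F/M ≈ 5.28 d⁻¹

F/M = applied load / biomass = Q·S₀/(V·X) = 741 × 3260 / (209.0 × 2190) = 5.278 d⁻¹.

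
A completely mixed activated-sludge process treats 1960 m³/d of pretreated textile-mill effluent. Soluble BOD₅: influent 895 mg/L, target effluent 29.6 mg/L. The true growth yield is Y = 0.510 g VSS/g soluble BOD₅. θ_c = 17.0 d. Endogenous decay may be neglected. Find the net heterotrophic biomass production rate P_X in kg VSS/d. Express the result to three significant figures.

P_X ≈ 865 kg VSS/d

Since k_d ≈ 0, Y_obs = Y = 0.510 g VSS/g soluble BOD₅.
Mass of soluble BOD₅ removed per day: Q(S₀ − S) = 1960 × 865.4 g/m³ = 1696 kg/d.
P_X = Y_obs · Q(S₀ − S) = 0.5100 × 1696 = 865.1 kg VSS/d.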